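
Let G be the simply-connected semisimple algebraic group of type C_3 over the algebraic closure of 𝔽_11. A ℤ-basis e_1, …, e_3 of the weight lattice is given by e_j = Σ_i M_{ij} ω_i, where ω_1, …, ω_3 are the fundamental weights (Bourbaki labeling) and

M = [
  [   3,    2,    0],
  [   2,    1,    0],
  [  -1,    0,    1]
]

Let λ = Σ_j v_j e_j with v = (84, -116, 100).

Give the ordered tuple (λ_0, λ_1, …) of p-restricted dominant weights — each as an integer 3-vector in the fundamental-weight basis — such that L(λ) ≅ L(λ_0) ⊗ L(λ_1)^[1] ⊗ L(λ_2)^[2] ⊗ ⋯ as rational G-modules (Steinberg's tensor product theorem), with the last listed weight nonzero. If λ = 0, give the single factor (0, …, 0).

((9, 8, 5), (1, 4, 1))

In the fundamental-weight basis, λ has coordinates c = M·v (v = (84, -116, 100)):
  c_1 = 3·84 + (2)·(-116) + 0·100 = 20
  c_2 = 2·84 + (1)·(-116) + 0·100 = 52
  c_3 = (-1)·(84) + (0)·(-116) + 1·100 = 16
Base-11 expansion of each c_i:
  c_1 = 20 = 9·11^0 + 1·11^1
  c_2 = 52 = 8·11^0 + 4·11^1
  c_3 = 16 = 5·11^0 + 1·11^1
Factor λ_0 = (9, 8, 5)
Factor λ_1 = (1, 4, 1)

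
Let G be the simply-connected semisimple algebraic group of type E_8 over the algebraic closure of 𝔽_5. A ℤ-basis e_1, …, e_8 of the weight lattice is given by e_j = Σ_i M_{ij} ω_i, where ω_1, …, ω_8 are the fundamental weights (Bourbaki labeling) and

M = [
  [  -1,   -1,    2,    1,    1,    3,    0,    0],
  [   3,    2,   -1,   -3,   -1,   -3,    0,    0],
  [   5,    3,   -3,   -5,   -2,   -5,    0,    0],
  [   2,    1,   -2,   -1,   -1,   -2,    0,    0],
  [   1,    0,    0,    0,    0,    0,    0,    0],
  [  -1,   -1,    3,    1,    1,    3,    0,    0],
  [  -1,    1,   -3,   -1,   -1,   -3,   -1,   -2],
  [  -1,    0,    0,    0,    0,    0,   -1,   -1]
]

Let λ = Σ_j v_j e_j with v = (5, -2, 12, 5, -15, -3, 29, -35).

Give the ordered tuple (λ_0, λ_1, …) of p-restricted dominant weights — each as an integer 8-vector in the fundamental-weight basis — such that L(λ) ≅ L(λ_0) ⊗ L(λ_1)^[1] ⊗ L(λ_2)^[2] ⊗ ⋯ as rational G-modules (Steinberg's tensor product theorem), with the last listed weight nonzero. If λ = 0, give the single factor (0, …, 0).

((2, 3, 3, 0, 0, 4, 2, 1), (0, 1, 0, 0, 1, 2, 3, 0))

Change of basis e → ω: c = M·v where v = (5, -2, 12, 5, -15, -3, 29, -35):
  c_1 = -1*5 + -1*-2 + 2*12 + 1*5 + 1*-15 + 3*-3 + 0*29 + 0*-35 = 2
  c_2 = 3*5 + 2*-2 + -1*12 + -3*5 + -1*-15 + -3*-3 + 0*29 + 0*-35 = 8
  c_3 = 5*5 + 3*-2 + -3*12 + -5*5 + -2*-15 + -5*-3 + 0*29 + 0*-35 = 3
  c_4 = 2*5 + 1*-2 + -2*12 + -1*5 + -1*-15 + -2*-3 + 0*29 + 0*-35 = 0
  c_5 = 1*5 + 0*-2 + 0*12 + 0*5 + 0*-15 + 0*-3 + 0*29 + 0*-35 = 5
  c_6 = -1*5 + -1*-2 + 3*12 + 1*5 + 1*-15 + 3*-3 + 0*29 + 0*-35 = 14
  c_7 = -1*5 + 1*-2 + -3*12 + -1*5 + -1*-15 + -3*-3 + -1*29 + -2*-35 = 17
  c_8 = -1*5 + 0*-2 + 0*12 + 0*5 + 0*-15 + 0*-3 + -1*29 + -1*-35 = 1
Base-5 expansion of each c_i:
  c_1 = 2 = 2·5^0
  c_2 = 8 = 3·5^0 + 1·5^1
  c_3 = 3 = 3·5^0
  c_4 = 0
  c_5 = 5 = 0·5^0 + 1·5^1
  c_6 = 14 = 4·5^0 + 2·5^1
  c_7 = 17 = 2·5^0 + 3·5^1
  c_8 = 1 = 1·5^0
p-restricted factor λ_0 = (2, 3, 3, 0, 0, 4, 2, 1)
p-restricted factor λ_1 = (0, 1, 0, 0, 1, 2, 3, 0)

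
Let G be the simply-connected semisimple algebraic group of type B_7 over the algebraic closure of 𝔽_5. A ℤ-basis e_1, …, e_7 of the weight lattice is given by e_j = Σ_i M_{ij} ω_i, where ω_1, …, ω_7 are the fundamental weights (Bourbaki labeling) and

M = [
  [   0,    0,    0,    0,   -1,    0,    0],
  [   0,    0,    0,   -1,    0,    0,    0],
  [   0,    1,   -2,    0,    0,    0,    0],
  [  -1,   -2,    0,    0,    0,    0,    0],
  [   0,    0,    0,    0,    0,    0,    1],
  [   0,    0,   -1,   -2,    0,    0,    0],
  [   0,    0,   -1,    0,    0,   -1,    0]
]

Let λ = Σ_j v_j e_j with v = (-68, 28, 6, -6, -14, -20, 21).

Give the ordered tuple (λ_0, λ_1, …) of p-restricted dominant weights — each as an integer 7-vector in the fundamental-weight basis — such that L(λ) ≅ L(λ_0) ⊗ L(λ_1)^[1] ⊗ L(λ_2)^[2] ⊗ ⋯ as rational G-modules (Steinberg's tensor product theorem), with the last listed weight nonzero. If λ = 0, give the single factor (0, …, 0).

In the fundamental-weight basis, λ has coordinates c = M·v (v = (-68, 28, 6, -6, -14, -20, 21)):
  c_1 = 0*-68 + 0*28 + 0*6 + 0*-6 + -1*-14 + 0*-20 + 0*21 = 14
  c_2 = 0*-68 + 0*28 + 0*6 + -1*-6 + 0*-14 + 0*-20 + 0*21 = 6
  c_3 = 0*-68 + 1*28 + -2*6 + 0*-6 + 0*-14 + 0*-20 + 0*21 = 16
  c_4 = -1*-68 + -2*28 + 0*6 + 0*-6 + 0*-14 + 0*-20 + 0*21 = 12
  c_5 = 0*-68 + 0*28 + 0*6 + 0*-6 + 0*-14 + 0*-20 + 1*21 = 21
  c_6 = 0*-68 + 0*28 + -1*6 + -2*-6 + 0*-14 + 0*-20 + 0*21 = 6
  c_7 = 0*-68 + 0*28 + -1*6 + 0*-6 + 0*-14 + -1*-20 + 0*21 = 14
p = 5; digits c_i = Σ_j d_{ij}·5^j, 0 ≤ d_{ij} < 5:
  c_1 = 14 = 4·5^0 + 2·5^1
  c_2 = 6 = 1·5^0 + 1·5^1
  c_3 = 16 = 1·5^0 + 3·5^1
  c_4 = 12 = 2·5^0 + 2·5^1
  c_5 = 21 = 1·5^0 + 4·5^1
  c_6 = 6 = 1·5^0 + 1·5^1
  c_7 = 14 = 4·5^0 + 2·5^1
λ_0 = (4, 1, 1, 2, 1, 1, 4)
λ_1 = (2, 1, 3, 2, 4, 1, 2)

((4, 1, 1, 2, 1, 1, 4), (2, 1, 3, 2, 4, 1, 2))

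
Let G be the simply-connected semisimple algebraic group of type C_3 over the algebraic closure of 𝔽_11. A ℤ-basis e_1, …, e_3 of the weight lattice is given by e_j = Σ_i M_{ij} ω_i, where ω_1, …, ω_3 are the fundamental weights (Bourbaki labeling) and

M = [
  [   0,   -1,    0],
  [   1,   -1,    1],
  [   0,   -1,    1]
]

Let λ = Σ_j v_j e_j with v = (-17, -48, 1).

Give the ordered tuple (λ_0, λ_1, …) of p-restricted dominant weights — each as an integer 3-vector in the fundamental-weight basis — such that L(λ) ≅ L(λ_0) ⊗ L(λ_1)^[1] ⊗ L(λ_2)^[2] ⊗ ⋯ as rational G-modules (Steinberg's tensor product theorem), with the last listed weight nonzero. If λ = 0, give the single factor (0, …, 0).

Converting to the ω-basis (c_i = row i of M dotted with v = (-17, -48, 1)):
  c_1 = (0)·(-17) + (-1)·(-48) + (0)·(1) = 48
  c_2 = (1)·(-17) + (-1)·(-48) + (1)·(1) = 32
  c_3 = (0)·(-17) + (-1)·(-48) + (1)·(1) = 49
p = 11; digits c_i = Σ_j d_{ij}·11^j, 0 ≤ d_{ij} < 11:
  c_1 = 48 = 4·11^0 + 4·11^1
  c_2 = 32 = 10·11^0 + 2·11^1
  c_3 = 49 = 5·11^0 + 4·11^1
p-restricted factor λ_0 = (4, 10, 5)
p-restricted factor λ_1 = (4, 2, 4)

((4, 10, 5), (4, 2, 4))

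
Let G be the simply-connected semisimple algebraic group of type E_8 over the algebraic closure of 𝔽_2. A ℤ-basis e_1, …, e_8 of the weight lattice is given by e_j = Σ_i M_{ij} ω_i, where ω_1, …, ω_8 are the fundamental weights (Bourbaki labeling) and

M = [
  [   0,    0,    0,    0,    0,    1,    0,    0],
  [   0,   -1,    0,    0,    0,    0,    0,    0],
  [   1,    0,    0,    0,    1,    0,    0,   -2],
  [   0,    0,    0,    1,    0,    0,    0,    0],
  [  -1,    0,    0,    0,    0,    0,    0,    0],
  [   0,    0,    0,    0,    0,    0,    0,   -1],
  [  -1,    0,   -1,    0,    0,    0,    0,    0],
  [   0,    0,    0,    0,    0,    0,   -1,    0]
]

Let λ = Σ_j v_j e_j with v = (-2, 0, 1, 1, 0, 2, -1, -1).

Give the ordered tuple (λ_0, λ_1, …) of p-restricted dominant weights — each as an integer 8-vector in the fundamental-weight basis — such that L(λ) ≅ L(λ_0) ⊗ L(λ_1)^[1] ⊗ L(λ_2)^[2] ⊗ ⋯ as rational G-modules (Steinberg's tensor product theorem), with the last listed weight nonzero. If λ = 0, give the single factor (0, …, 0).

((0, 0, 0, 1, 0, 1, 1, 1), (1, 0, 0, 0, 1, 0, 0, 0))

Converting to the ω-basis (c_i = row i of M dotted with v = (-2, 0, 1, 1, 0, 2, -1, -1)):
  c_1 = 0*-2 + 0*0 + 0*1 + 0*1 + 0*0 + 1*2 + 0*-1 + 0*-1 = 2
  c_2 = 0*-2 + -1*0 + 0*1 + 0*1 + 0*0 + 0*2 + 0*-1 + 0*-1 = 0
  c_3 = 1*-2 + 0*0 + 0*1 + 0*1 + 1*0 + 0*2 + 0*-1 + -2*-1 = 0
  c_4 = 0*-2 + 0*0 + 0*1 + 1*1 + 0*0 + 0*2 + 0*-1 + 0*-1 = 1
  c_5 = -1*-2 + 0*0 + 0*1 + 0*1 + 0*0 + 0*2 + 0*-1 + 0*-1 = 2
  c_6 = 0*-2 + 0*0 + 0*1 + 0*1 + 0*0 + 0*2 + 0*-1 + -1*-1 = 1
  c_7 = -1*-2 + 0*0 + -1*1 + 0*1 + 0*0 + 0*2 + 0*-1 + 0*-1 = 1
  c_8 = 0*-2 + 0*0 + 0*1 + 0*1 + 0*0 + 0*2 + -1*-1 + 0*-1 = 1
Expand coordinatewise in base 2:
  c_1 = 2 = 0·2^0 + 1·2^1
  c_2 = 0
  c_3 = 0
  c_4 = 1 = 1·2^0
  c_5 = 2 = 0·2^0 + 1·2^1
  c_6 = 1 = 1·2^0
  c_7 = 1 = 1·2^0
  c_8 = 1 = 1·2^0
Factor λ_0 = (0, 0, 0, 1, 0, 1, 1, 1)
Factor λ_1 = (1, 0, 0, 0, 1, 0, 0, 0)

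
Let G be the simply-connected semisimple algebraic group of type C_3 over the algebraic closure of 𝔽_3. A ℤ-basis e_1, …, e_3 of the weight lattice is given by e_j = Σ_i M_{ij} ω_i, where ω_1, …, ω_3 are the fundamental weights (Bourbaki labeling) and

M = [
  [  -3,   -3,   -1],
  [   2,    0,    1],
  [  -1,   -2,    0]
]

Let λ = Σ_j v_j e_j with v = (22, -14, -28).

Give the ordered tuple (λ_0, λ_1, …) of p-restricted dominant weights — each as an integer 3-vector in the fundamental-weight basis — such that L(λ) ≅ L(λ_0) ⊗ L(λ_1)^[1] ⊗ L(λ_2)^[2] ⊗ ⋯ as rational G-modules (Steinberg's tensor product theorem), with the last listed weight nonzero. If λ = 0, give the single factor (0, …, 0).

In the fundamental-weight basis, λ has coordinates c = M·v (v = (22, -14, -28)):
  c_1 = (-3)·(22) + (-3)·(-14) + (-1)·(-28) = 4
  c_2 = 2·22 + (0)·(-14) + (1)·(-28) = 16
  c_3 = (-1)·(22) + (-2)·(-14) + (0)·(-28) = 6
p = 3; digits c_i = Σ_j d_{ij}·3^j, 0 ≤ d_{ij} < 3:
  c_1 = 4 = 1·3^0 + 1·3^1
  c_2 = 16 = 1·3^0 + 2·3^1 + 1·3^2
  c_3 = 6 = 0·3^0 + 2·3^1
λ_0 = (1, 1, 0)
λ_1 = (1, 2, 2)
λ_2 = (0, 1, 0)

((1, 1, 0), (1, 2, 2), (0, 1, 0))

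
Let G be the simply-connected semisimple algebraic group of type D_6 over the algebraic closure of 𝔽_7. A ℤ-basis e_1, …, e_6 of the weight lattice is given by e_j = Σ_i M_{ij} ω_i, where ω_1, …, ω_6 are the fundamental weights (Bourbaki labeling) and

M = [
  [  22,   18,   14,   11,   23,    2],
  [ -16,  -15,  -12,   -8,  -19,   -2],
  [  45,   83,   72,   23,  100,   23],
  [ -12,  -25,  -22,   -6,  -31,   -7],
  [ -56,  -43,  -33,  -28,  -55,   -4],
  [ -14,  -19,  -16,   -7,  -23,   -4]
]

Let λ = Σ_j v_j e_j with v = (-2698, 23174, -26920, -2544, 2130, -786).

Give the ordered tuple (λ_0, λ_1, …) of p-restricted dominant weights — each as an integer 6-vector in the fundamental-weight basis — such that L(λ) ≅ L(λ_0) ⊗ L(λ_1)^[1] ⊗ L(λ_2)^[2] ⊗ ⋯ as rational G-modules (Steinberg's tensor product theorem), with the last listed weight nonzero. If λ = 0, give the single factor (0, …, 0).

((1, 3, 6, 2, 3, 1), (5, 0, 0, 0, 6, 0), (6, 1, 4, 0, 3, 3))

Compute c_i = Σ_j M_{ij} v_j with v = (-2698, 23174, -26920, -2544, 2130, -786):
  c_1 = 22*-2698 + 18*23174 + 14*-26920 + 11*-2544 + 23*2130 + 2*-786 = 330
  c_2 = -16*-2698 + -15*23174 + -12*-26920 + -8*-2544 + -19*2130 + -2*-786 = 52
  c_3 = 45*-2698 + 83*23174 + 72*-26920 + 23*-2544 + 100*2130 + 23*-786 = 202
  c_4 = -12*-2698 + -25*23174 + -22*-26920 + -6*-2544 + -31*2130 + -7*-786 = 2
  c_5 = -56*-2698 + -43*23174 + -33*-26920 + -28*-2544 + -55*2130 + -4*-786 = 192
  c_6 = -14*-2698 + -19*23174 + -16*-26920 + -7*-2544 + -23*2130 + -4*-786 = 148
Base-7 expansion of each c_i:
  c_1 = 330 = 1·7^0 + 5·7^1 + 6·7^2
  c_2 = 52 = 3·7^0 + 0·7^1 + 1·7^2
  c_3 = 202 = 6·7^0 + 0·7^1 + 4·7^2
  c_4 = 2 = 2·7^0
  c_5 = 192 = 3·7^0 + 6·7^1 + 3·7^2
  c_6 = 148 = 1·7^0 + 0·7^1 + 3·7^2
λ_0 = (1, 3, 6, 2, 3, 1)
λ_1 = (5, 0, 0, 0, 6, 0)
λ_2 = (6, 1, 4, 0, 3, 3)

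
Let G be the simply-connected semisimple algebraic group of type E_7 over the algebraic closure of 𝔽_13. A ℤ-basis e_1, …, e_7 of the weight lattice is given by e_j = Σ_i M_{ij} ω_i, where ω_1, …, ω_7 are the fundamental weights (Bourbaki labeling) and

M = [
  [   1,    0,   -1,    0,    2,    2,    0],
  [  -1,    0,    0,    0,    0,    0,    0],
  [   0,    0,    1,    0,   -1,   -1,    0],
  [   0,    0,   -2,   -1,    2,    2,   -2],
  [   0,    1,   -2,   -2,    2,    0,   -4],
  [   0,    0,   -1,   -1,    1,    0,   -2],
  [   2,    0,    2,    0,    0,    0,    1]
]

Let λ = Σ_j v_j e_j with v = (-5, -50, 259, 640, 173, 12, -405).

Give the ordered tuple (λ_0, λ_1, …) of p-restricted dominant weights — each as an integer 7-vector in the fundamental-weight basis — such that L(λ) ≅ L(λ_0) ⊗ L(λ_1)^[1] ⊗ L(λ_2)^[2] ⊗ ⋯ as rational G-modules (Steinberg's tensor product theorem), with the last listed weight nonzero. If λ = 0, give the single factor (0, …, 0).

ω-coordinates c = M·v, v = (-5, -50, 259, 640, 173, 12, -405):
  c_1 = 1*-5 + 0*-50 + -1*259 + 0*640 + 2*173 + 2*12 + 0*-405 = 106
  c_2 = -1*-5 + 0*-50 + 0*259 + 0*640 + 0*173 + 0*12 + 0*-405 = 5
  c_3 = 0*-5 + 0*-50 + 1*259 + 0*640 + -1*173 + -1*12 + 0*-405 = 74
  c_4 = 0*-5 + 0*-50 + -2*259 + -1*640 + 2*173 + 2*12 + -2*-405 = 22
  c_5 = 0*-5 + 1*-50 + -2*259 + -2*640 + 2*173 + 0*12 + -4*-405 = 118
  c_6 = 0*-5 + 0*-50 + -1*259 + -1*640 + 1*173 + 0*12 + -2*-405 = 84
  c_7 = 2*-5 + 0*-50 + 2*259 + 0*640 + 0*173 + 0*12 + 1*-405 = 103
Expand coordinatewise in base 13:
  c_1 = 106 = 2·13^0 + 8·13^1
  c_2 = 5 = 5·13^0
  c_3 = 74 = 9·13^0 + 5·13^1
  c_4 = 22 = 9·13^0 + 1·13^1
  c_5 = 118 = 1·13^0 + 9·13^1
  c_6 = 84 = 6·13^0 + 6·13^1
  c_7 = 103 = 12·13^0 + 7·13^1
p-restricted factor λ_0 = (2, 5, 9, 9, 1, 6, 12)
p-restricted factor λ_1 = (8, 0, 5, 1, 9, 6, 7)

((2, 5, 9, 9, 1, 6, 12), (8, 0, 5, 1, 9, 6, 7))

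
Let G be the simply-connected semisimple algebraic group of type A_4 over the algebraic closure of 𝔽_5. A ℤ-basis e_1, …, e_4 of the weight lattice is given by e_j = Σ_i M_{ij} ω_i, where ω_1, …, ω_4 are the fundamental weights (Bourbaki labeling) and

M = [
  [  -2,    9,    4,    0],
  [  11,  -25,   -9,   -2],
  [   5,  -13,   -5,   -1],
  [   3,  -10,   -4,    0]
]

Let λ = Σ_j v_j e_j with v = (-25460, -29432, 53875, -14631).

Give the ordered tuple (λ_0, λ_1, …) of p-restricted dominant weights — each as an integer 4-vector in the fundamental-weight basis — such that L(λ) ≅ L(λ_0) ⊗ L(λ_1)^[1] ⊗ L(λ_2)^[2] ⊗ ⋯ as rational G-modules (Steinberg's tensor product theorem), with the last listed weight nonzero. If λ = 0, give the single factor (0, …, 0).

Compute c_i = Σ_j M_{ij} v_j with v = (-25460, -29432, 53875, -14631):
  c_1 = (-2)·(-25460) + (9)·(-29432) + 4·53875 + (0)·(-14631) = 1532
  c_2 = (11)·(-25460) + (-25)·(-29432) + (-9)·(53875) + (-2)·(-14631) = 127
  c_3 = (5)·(-25460) + (-13)·(-29432) + (-5)·(53875) + (-1)·(-14631) = 572
  c_4 = (3)·(-25460) + (-10)·(-29432) + (-4)·(53875) + (0)·(-14631) = 2440
Base-5 expansion of each c_i:
  c_1 = 1532 = 2·5^0 + 1·5^1 + 1·5^2 + 2·5^3 + 2·5^4
  c_2 = 127 = 2·5^0 + 0·5^1 + 0·5^2 + 1·5^3
  c_3 = 572 = 2·5^0 + 4·5^1 + 2·5^2 + 4·5^3
  c_4 = 2440 = 0·5^0 + 3·5^1 + 2·5^2 + 4·5^3 + 3·5^4
p-restricted factor λ_0 = (2, 2, 2, 0)
p-restricted factor λ_1 = (1, 0, 4, 3)
p-restricted factor λ_2 = (1, 0, 2, 2)
p-restricted factor λ_3 = (2, 1, 4, 4)
p-restricted factor λ_4 = (2, 0, 0, 3)

((2, 2, 2, 0), (1, 0, 4, 3), (1, 0, 2, 2), (2, 1, 4, 4), (2, 0, 0, 3))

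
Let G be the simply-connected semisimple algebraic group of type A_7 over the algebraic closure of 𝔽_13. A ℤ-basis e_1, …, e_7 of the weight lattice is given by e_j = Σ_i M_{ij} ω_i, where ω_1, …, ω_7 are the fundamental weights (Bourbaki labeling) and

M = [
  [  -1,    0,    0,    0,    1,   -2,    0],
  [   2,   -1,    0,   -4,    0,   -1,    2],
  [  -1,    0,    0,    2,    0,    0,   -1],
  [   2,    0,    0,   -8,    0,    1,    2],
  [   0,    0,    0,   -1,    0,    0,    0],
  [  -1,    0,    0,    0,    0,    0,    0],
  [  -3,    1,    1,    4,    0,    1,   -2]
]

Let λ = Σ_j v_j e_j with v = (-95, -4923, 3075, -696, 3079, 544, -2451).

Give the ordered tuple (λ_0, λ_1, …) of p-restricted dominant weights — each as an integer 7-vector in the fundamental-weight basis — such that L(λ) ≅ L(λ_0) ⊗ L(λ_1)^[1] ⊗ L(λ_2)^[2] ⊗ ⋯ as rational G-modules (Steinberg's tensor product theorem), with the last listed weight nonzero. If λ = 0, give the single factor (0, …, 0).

((6, 4, 10, 6, 7, 4, 7), (4, 3, 10, 0, 1, 7, 6), (12, 12, 6, 6, 4, 0, 6))

In the fundamental-weight basis, λ has coordinates c = M·v (v = (-95, -4923, 3075, -696, 3079, 544, -2451)):
  c_1 = (-1)·(-95) + (0)·(-4923) + 0·3075 + (0)·(-696) + 1·3079 + (-2)·(544) + (0)·(-2451) = 2086
  c_2 = (2)·(-95) + (-1)·(-4923) + 0·3075 + (-4)·(-696) + 0·3079 + (-1)·(544) + (2)·(-2451) = 2071
  c_3 = (-1)·(-95) + (0)·(-4923) + 0·3075 + (2)·(-696) + 0·3079 + 0·544 + (-1)·(-2451) = 1154
  c_4 = (2)·(-95) + (0)·(-4923) + 0·3075 + (-8)·(-696) + 0·3079 + 1·544 + (2)·(-2451) = 1020
  c_5 = (0)·(-95) + (0)·(-4923) + 0·3075 + (-1)·(-696) + 0·3079 + 0·544 + (0)·(-2451) = 696
  c_6 = (-1)·(-95) + (0)·(-4923) + 0·3075 + (0)·(-696) + 0·3079 + 0·544 + (0)·(-2451) = 95
  c_7 = (-3)·(-95) + (1)·(-4923) + 1·3075 + (4)·(-696) + 0·3079 + 1·544 + (-2)·(-2451) = 1099
p = 13; digits c_i = Σ_j d_{ij}·13^j, 0 ≤ d_{ij} < 13:
  c_1 = 2086 = 6·13^0 + 4·13^1 + 12·13^2
  c_2 = 2071 = 4·13^0 + 3·13^1 + 12·13^2
  c_3 = 1154 = 10·13^0 + 10·13^1 + 6·13^2
  c_4 = 1020 = 6·13^0 + 0·13^1 + 6·13^2
  c_5 = 696 = 7·13^0 + 1·13^1 + 4·13^2
  c_6 = 95 = 4·13^0 + 7·13^1
  c_7 = 1099 = 7·13^0 + 6·13^1 + 6·13^2
λ_0 = (6, 4, 10, 6, 7, 4, 7)
λ_1 = (4, 3, 10, 0, 1, 7, 6)
λ_2 = (12, 12, 6, 6, 4, 0, 6)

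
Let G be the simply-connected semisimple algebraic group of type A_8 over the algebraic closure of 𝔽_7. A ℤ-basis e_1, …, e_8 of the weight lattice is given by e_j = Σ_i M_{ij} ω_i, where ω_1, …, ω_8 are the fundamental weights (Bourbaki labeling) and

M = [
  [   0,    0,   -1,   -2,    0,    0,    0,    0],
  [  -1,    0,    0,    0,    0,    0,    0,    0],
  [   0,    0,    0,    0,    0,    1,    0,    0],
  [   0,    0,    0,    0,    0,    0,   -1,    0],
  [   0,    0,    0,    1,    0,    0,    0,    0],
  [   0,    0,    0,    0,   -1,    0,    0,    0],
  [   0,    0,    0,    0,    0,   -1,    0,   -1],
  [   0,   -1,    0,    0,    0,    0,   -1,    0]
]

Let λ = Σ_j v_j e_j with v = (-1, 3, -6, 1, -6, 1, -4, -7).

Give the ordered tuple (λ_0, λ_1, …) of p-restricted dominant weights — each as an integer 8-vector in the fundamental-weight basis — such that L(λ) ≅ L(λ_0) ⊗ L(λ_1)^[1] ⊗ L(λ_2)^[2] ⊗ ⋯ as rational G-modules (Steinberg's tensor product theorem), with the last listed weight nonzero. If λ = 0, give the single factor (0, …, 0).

((4, 1, 1, 4, 1, 6, 6, 1),)

In the fundamental-weight basis, λ has coordinates c = M·v (v = (-1, 3, -6, 1, -6, 1, -4, -7)):
  c_1 = 0*-1 + 0*3 + -1*-6 + -2*1 + 0*-6 + 0*1 + 0*-4 + 0*-7 = 4
  c_2 = -1*-1 + 0*3 + 0*-6 + 0*1 + 0*-6 + 0*1 + 0*-4 + 0*-7 = 1
  c_3 = 0*-1 + 0*3 + 0*-6 + 0*1 + 0*-6 + 1*1 + 0*-4 + 0*-7 = 1
  c_4 = 0*-1 + 0*3 + 0*-6 + 0*1 + 0*-6 + 0*1 + -1*-4 + 0*-7 = 4
  c_5 = 0*-1 + 0*3 + 0*-6 + 1*1 + 0*-6 + 0*1 + 0*-4 + 0*-7 = 1
  c_6 = 0*-1 + 0*3 + 0*-6 + 0*1 + -1*-6 + 0*1 + 0*-4 + 0*-7 = 6
  c_7 = 0*-1 + 0*3 + 0*-6 + 0*1 + 0*-6 + -1*1 + 0*-4 + -1*-7 = 6
  c_8 = 0*-1 + -1*3 + 0*-6 + 0*1 + 0*-6 + 0*1 + -1*-4 + 0*-7 = 1
Base-7 expansion of each c_i:
  c_1 = 4 = 4·7^0
  c_2 = 1 = 1·7^0
  c_3 = 1 = 1·7^0
  c_4 = 4 = 4·7^0
  c_5 = 1 = 1·7^0
  c_6 = 6 = 6·7^0
  c_7 = 6 = 6·7^0
  c_8 = 1 = 1·7^0
Factor λ_0 = (4, 1, 1, 4, 1, 6, 6, 1)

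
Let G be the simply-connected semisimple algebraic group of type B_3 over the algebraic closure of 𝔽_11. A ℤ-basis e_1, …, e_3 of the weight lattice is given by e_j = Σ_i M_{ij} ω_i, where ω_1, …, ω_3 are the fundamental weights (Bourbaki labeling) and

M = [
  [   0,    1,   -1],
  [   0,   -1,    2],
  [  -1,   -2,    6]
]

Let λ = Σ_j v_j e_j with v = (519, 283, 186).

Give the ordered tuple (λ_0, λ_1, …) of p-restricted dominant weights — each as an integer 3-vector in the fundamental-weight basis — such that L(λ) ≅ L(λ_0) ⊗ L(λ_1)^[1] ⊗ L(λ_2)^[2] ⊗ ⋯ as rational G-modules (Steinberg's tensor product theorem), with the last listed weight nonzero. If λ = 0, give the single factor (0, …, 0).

((9, 1, 9), (8, 8, 2))

In the fundamental-weight basis, λ has coordinates c = M·v (v = (519, 283, 186)):
  c_1 = 0*519 + 1*283 + -1*186 = 97
  c_2 = 0*519 + -1*283 + 2*186 = 89
  c_3 = -1*519 + -2*283 + 6*186 = 31
Writing each c_i in base p = 11:
  c_1 = 97 = 9·11^0 + 8·11^1
  c_2 = 89 = 1·11^0 + 8·11^1
  c_3 = 31 = 9·11^0 + 2·11^1
p-restricted factor λ_0 = (9, 1, 9)
p-restricted factor λ_1 = (8, 8, 2)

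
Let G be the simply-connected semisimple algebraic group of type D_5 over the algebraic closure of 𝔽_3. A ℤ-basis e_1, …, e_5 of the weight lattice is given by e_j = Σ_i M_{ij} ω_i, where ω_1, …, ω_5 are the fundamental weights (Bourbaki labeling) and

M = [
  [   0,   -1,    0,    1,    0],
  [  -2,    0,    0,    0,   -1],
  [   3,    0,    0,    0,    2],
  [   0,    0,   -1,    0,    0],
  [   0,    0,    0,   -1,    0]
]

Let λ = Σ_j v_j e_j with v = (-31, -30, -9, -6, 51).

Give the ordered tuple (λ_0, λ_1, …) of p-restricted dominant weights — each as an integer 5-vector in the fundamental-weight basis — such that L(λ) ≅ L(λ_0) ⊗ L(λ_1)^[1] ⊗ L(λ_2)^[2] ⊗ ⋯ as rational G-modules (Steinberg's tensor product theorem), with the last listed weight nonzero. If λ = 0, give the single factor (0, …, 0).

Change of basis e → ω: c = M·v where v = (-31, -30, -9, -6, 51):
  c_1 = (0)·(-31) + (-1)·(-30) + (0)·(-9) + (1)·(-6) + 0·51 = 24
  c_2 = (-2)·(-31) + (0)·(-30) + (0)·(-9) + (0)·(-6) + (-1)·(51) = 11
  c_3 = (3)·(-31) + (0)·(-30) + (0)·(-9) + (0)·(-6) + 2·51 = 9
  c_4 = (0)·(-31) + (0)·(-30) + (-1)·(-9) + (0)·(-6) + 0·51 = 9
  c_5 = (0)·(-31) + (0)·(-30) + (0)·(-9) + (-1)·(-6) + 0·51 = 6
p = 3; digits c_i = Σ_j d_{ij}·3^j, 0 ≤ d_{ij} < 3:
  c_1 = 24 = 0·3^0 + 2·3^1 + 2·3^2
  c_2 = 11 = 2·3^0 + 0·3^1 + 1·3^2
  c_3 = 9 = 0·3^0 + 0·3^1 + 1·3^2
  c_4 = 9 = 0·3^0 + 0·3^1 + 1·3^2
  c_5 = 6 = 0·3^0 + 2·3^1
λ_0 = (0, 2, 0, 0, 0)
λ_1 = (2, 0, 0, 0, 2)
λ_2 = (2, 1, 1, 1, 0)

((0, 2, 0, 0, 0), (2, 0, 0, 0, 2), (2, 1, 1, 1, 0))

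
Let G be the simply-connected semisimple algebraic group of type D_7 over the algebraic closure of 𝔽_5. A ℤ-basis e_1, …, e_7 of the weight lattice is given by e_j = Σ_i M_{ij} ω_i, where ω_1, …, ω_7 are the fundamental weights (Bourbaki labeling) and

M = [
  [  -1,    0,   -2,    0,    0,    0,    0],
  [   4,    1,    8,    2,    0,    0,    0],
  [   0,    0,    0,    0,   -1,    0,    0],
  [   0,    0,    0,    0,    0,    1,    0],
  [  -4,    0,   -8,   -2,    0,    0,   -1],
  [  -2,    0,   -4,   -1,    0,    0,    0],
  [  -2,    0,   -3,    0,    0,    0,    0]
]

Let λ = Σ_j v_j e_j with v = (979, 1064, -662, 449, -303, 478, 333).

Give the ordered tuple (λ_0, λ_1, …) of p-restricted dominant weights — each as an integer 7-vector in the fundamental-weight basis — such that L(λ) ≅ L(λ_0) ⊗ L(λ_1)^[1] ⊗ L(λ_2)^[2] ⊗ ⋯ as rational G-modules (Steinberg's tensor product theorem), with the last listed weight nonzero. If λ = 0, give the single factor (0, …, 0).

((0, 2, 3, 3, 4, 1, 3), (4, 1, 0, 0, 4, 3, 0), (3, 3, 2, 4, 0, 4, 1), (2, 4, 2, 3, 1, 1, 0))

ω-coordinates c = M·v, v = (979, 1064, -662, 449, -303, 478, 333):
  c_1 = -1*979 + 0*1064 + -2*-662 + 0*449 + 0*-303 + 0*478 + 0*333 = 345
  c_2 = 4*979 + 1*1064 + 8*-662 + 2*449 + 0*-303 + 0*478 + 0*333 = 582
  c_3 = 0*979 + 0*1064 + 0*-662 + 0*449 + -1*-303 + 0*478 + 0*333 = 303
  c_4 = 0*979 + 0*1064 + 0*-662 + 0*449 + 0*-303 + 1*478 + 0*333 = 478
  c_5 = -4*979 + 0*1064 + -8*-662 + -2*449 + 0*-303 + 0*478 + -1*333 = 149
  c_6 = -2*979 + 0*1064 + -4*-662 + -1*449 + 0*-303 + 0*478 + 0*333 = 241
  c_7 = -2*979 + 0*1064 + -3*-662 + 0*449 + 0*-303 + 0*478 + 0*333 = 28
Expand coordinatewise in base 5:
  c_1 = 345 = 0·5^0 + 4·5^1 + 3·5^2 + 2·5^3
  c_2 = 582 = 2·5^0 + 1·5^1 + 3·5^2 + 4·5^3
  c_3 = 303 = 3·5^0 + 0·5^1 + 2·5^2 + 2·5^3
  c_4 = 478 = 3·5^0 + 0·5^1 + 4·5^2 + 3·5^3
  c_5 = 149 = 4·5^0 + 4·5^1 + 0·5^2 + 1·5^3
  c_6 = 241 = 1·5^0 + 3·5^1 + 4·5^2 + 1·5^3
  c_7 = 28 = 3·5^0 + 0·5^1 + 1·5^2
Factor λ_0 = (0, 2, 3, 3, 4, 1, 3)
Factor λ_1 = (4, 1, 0, 0, 4, 3, 0)
Factor λ_2 = (3, 3, 2, 4, 0, 4, 1)
Factor λ_3 = (2, 4, 2, 3, 1, 1, 0)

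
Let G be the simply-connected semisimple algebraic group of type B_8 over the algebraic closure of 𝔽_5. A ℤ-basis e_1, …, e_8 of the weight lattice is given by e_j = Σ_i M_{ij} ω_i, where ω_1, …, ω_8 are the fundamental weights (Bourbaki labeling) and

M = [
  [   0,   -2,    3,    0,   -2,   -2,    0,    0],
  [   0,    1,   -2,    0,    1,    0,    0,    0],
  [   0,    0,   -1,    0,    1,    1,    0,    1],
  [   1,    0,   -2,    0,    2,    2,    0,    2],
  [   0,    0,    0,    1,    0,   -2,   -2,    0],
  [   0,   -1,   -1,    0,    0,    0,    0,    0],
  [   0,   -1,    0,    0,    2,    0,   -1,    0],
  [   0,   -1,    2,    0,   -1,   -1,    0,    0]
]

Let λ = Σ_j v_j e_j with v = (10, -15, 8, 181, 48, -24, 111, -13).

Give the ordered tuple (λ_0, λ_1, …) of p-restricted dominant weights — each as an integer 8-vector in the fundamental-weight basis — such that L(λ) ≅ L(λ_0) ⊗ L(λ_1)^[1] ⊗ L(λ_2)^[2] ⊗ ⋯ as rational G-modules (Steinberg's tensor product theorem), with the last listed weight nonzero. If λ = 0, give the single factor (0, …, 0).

((1, 2, 3, 1, 2, 2, 0, 2), (1, 3, 0, 3, 1, 1, 0, 1))

Compute c_i = Σ_j M_{ij} v_j with v = (10, -15, 8, 181, 48, -24, 111, -13):
  c_1 = 0·10 + (-2)·(-15) + 3·8 + 0·181 + (-2)·(48) + (-2)·(-24) + 0·111 + (0)·(-13) = 6
  c_2 = 0·10 + (1)·(-15) + (-2)·(8) + 0·181 + 1·48 + (0)·(-24) + 0·111 + (0)·(-13) = 17
  c_3 = 0·10 + (0)·(-15) + (-1)·(8) + 0·181 + 1·48 + (1)·(-24) + 0·111 + (1)·(-13) = 3
  c_4 = 1·10 + (0)·(-15) + (-2)·(8) + 0·181 + 2·48 + (2)·(-24) + 0·111 + (2)·(-13) = 16
  c_5 = 0·10 + (0)·(-15) + 0·8 + 1·181 + 0·48 + (-2)·(-24) + (-2)·(111) + (0)·(-13) = 7
  c_6 = 0·10 + (-1)·(-15) + (-1)·(8) + 0·181 + 0·48 + (0)·(-24) + 0·111 + (0)·(-13) = 7
  c_7 = 0·10 + (-1)·(-15) + 0·8 + 0·181 + 2·48 + (0)·(-24) + (-1)·(111) + (0)·(-13) = 0
  c_8 = 0·10 + (-1)·(-15) + 2·8 + 0·181 + (-1)·(48) + (-1)·(-24) + 0·111 + (0)·(-13) = 7
Base-5 expansion of each c_i:
  c_1 = 6 = 1·5^0 + 1·5^1
  c_2 = 17 = 2·5^0 + 3·5^1
  c_3 = 3 = 3·5^0
  c_4 = 16 = 1·5^0 + 3·5^1
  c_5 = 7 = 2·5^0 + 1·5^1
  c_6 = 7 = 2·5^0 + 1·5^1
  c_7 = 0
  c_8 = 7 = 2·5^0 + 1·5^1
λ_0 = (1, 2, 3, 1, 2, 2, 0, 2)
λ_1 = (1, 3, 0, 3, 1, 1, 0, 1)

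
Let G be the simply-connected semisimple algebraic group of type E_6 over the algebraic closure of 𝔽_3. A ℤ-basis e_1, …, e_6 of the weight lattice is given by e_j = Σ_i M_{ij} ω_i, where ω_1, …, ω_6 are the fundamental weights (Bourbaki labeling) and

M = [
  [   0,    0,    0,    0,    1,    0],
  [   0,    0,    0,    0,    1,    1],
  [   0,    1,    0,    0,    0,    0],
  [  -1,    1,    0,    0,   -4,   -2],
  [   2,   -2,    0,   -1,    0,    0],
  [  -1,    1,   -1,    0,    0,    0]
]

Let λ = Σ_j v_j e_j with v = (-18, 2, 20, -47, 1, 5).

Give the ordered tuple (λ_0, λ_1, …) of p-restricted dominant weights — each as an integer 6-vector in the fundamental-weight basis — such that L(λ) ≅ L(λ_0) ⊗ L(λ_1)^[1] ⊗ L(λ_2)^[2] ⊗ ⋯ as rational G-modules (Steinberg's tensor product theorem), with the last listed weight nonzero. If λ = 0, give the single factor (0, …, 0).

((1, 0, 2, 0, 1, 0), (0, 2, 0, 2, 2, 0))

Compute c_i = Σ_j M_{ij} v_j with v = (-18, 2, 20, -47, 1, 5):
  c_1 = 0*-18 + 0*2 + 0*20 + 0*-47 + 1*1 + 0*5 = 1
  c_2 = 0*-18 + 0*2 + 0*20 + 0*-47 + 1*1 + 1*5 = 6
  c_3 = 0*-18 + 1*2 + 0*20 + 0*-47 + 0*1 + 0*5 = 2
  c_4 = -1*-18 + 1*2 + 0*20 + 0*-47 + -4*1 + -2*5 = 6
  c_5 = 2*-18 + -2*2 + 0*20 + -1*-47 + 0*1 + 0*5 = 7
  c_6 = -1*-18 + 1*2 + -1*20 + 0*-47 + 0*1 + 0*5 = 0
Writing each c_i in base p = 3:
  c_1 = 1 = 1·3^0
  c_2 = 6 = 0·3^0 + 2·3^1
  c_3 = 2 = 2·3^0
  c_4 = 6 = 0·3^0 + 2·3^1
  c_5 = 7 = 1·3^0 + 2·3^1
  c_6 = 0
p-restricted factor λ_0 = (1, 0, 2, 0, 1, 0)
p-restricted factor λ_1 = (0, 2, 0, 2, 2, 0)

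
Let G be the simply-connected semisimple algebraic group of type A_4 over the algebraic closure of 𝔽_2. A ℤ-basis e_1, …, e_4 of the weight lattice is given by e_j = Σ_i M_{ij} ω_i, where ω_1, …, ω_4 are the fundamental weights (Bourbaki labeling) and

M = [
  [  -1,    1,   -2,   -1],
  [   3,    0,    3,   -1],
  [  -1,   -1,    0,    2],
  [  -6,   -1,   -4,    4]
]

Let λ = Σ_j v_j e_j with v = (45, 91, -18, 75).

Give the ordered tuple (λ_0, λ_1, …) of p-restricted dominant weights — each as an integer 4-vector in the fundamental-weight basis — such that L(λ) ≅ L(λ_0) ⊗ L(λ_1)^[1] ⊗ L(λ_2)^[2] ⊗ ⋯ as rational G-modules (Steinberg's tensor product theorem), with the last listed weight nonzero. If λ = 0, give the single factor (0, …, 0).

((1, 0, 0, 1), (1, 1, 1, 1), (1, 1, 1, 0), (0, 0, 1, 1))

Change of basis e → ω: c = M·v where v = (45, 91, -18, 75):
  c_1 = -1*45 + 1*91 + -2*-18 + -1*75 = 7
  c_2 = 3*45 + 0*91 + 3*-18 + -1*75 = 6
  c_3 = -1*45 + -1*91 + 0*-18 + 2*75 = 14
  c_4 = -6*45 + -1*91 + -4*-18 + 4*75 = 11
Writing each c_i in base p = 2:
  c_1 = 7 = 1·2^0 + 1·2^1 + 1·2^2
  c_2 = 6 = 0·2^0 + 1·2^1 + 1·2^2
  c_3 = 14 = 0·2^0 + 1·2^1 + 1·2^2 + 1·2^3
  c_4 = 11 = 1·2^0 + 1·2^1 + 0·2^2 + 1·2^3
Factor λ_0 = (1, 0, 0, 1)
Factor λ_1 = (1, 1, 1, 1)
Factor λ_2 = (1, 1, 1, 0)
Factor λ_3 = (0, 0, 1, 1)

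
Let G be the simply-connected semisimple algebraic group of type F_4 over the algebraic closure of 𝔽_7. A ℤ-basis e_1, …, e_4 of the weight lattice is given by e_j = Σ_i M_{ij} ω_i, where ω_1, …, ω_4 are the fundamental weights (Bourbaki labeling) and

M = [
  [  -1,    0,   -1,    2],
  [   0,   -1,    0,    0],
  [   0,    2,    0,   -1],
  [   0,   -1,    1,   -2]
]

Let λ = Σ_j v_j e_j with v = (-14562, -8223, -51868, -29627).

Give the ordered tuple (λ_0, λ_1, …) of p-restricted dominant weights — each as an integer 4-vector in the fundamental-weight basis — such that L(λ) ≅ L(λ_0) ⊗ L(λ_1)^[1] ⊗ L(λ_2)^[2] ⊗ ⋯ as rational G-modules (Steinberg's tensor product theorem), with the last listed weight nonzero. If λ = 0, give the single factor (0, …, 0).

Change of basis e → ω: c = M·v where v = (-14562, -8223, -51868, -29627):
  c_1 = -1*-14562 + 0*-8223 + -1*-51868 + 2*-29627 = 7176
  c_2 = 0*-14562 + -1*-8223 + 0*-51868 + 0*-29627 = 8223
  c_3 = 0*-14562 + 2*-8223 + 0*-51868 + -1*-29627 = 13181
  c_4 = 0*-14562 + -1*-8223 + 1*-51868 + -2*-29627 = 15609
Writing each c_i in base p = 7:
  c_1 = 7176 = 1·7^0 + 3·7^1 + 6·7^2 + 6·7^3 + 2·7^4
  c_2 = 8223 = 5·7^0 + 5·7^1 + 6·7^2 + 2·7^3 + 3·7^4
  c_3 = 13181 = 0·7^0 + 0·7^1 + 3·7^2 + 3·7^3 + 5·7^4
  c_4 = 15609 = 6·7^0 + 3·7^1 + 3·7^2 + 3·7^3 + 6·7^4
λ_0 = (1, 5, 0, 6)
λ_1 = (3, 5, 0, 3)
λ_2 = (6, 6, 3, 3)
λ_3 = (6, 2, 3, 3)
λ_4 = (2, 3, 5, 6)

((1, 5, 0, 6), (3, 5, 0, 3), (6, 6, 3, 3), (6, 2, 3, 3), (2, 3, 5, 6))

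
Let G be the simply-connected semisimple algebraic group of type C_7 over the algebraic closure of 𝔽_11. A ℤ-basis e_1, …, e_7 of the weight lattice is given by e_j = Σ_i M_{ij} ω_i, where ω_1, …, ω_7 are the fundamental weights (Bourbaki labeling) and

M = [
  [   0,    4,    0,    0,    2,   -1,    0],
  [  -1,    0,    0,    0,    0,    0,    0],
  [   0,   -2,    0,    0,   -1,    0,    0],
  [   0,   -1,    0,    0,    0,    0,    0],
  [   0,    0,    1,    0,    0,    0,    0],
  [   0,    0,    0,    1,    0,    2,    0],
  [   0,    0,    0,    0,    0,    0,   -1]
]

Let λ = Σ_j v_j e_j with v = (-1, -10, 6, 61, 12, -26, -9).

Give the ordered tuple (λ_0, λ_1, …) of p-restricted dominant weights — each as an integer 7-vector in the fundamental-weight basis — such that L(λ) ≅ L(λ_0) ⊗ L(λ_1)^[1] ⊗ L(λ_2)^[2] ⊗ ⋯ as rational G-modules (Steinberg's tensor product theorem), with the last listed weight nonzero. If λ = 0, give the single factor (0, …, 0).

((10, 1, 8, 10, 6, 9, 9),)

Converting to the ω-basis (c_i = row i of M dotted with v = (-1, -10, 6, 61, 12, -26, -9)):
  c_1 = (0)·(-1) + (4)·(-10) + 0·6 + 0·61 + 2·12 + (-1)·(-26) + (0)·(-9) = 10
  c_2 = (-1)·(-1) + (0)·(-10) + 0·6 + 0·61 + 0·12 + (0)·(-26) + (0)·(-9) = 1
  c_3 = (0)·(-1) + (-2)·(-10) + 0·6 + 0·61 + (-1)·(12) + (0)·(-26) + (0)·(-9) = 8
  c_4 = (0)·(-1) + (-1)·(-10) + 0·6 + 0·61 + 0·12 + (0)·(-26) + (0)·(-9) = 10
  c_5 = (0)·(-1) + (0)·(-10) + 1·6 + 0·61 + 0·12 + (0)·(-26) + (0)·(-9) = 6
  c_6 = (0)·(-1) + (0)·(-10) + 0·6 + 1·61 + 0·12 + (2)·(-26) + (0)·(-9) = 9
  c_7 = (0)·(-1) + (0)·(-10) + 0·6 + 0·61 + 0·12 + (0)·(-26) + (-1)·(-9) = 9
p = 11; digits c_i = Σ_j d_{ij}·11^j, 0 ≤ d_{ij} < 11:
  c_1 = 10 = 10·11^0
  c_2 = 1 = 1·11^0
  c_3 = 8 = 8·11^0
  c_4 = 10 = 10·11^0
  c_5 = 6 = 6·11^0
  c_6 = 9 = 9·11^0
  c_7 = 9 = 9·11^0
Factor λ_0 = (10, 1, 8, 10, 6, 9, 9)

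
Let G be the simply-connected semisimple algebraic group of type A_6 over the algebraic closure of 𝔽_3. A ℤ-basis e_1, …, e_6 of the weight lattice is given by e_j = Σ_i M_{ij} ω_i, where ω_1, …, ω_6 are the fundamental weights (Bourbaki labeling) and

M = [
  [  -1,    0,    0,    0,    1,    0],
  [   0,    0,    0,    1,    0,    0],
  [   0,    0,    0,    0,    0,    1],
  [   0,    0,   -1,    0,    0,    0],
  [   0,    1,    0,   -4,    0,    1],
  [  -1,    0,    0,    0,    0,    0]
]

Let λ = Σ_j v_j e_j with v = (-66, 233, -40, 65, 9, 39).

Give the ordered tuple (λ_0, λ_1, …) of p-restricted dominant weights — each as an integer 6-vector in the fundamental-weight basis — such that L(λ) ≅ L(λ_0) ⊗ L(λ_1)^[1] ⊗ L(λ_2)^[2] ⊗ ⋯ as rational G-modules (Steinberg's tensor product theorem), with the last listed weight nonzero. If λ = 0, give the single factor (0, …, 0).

Compute c_i = Σ_j M_{ij} v_j with v = (-66, 233, -40, 65, 9, 39):
  c_1 = -1*-66 + 0*233 + 0*-40 + 0*65 + 1*9 + 0*39 = 75
  c_2 = 0*-66 + 0*233 + 0*-40 + 1*65 + 0*9 + 0*39 = 65
  c_3 = 0*-66 + 0*233 + 0*-40 + 0*65 + 0*9 + 1*39 = 39
  c_4 = 0*-66 + 0*233 + -1*-40 + 0*65 + 0*9 + 0*39 = 40
  c_5 = 0*-66 + 1*233 + 0*-40 + -4*65 + 0*9 + 1*39 = 12
  c_6 = -1*-66 + 0*233 + 0*-40 + 0*65 + 0*9 + 0*39 = 66
Writing each c_i in base p = 3:
  c_1 = 75 = 0·3^0 + 1·3^1 + 2·3^2 + 2·3^3
  c_2 = 65 = 2·3^0 + 0·3^1 + 1·3^2 + 2·3^3
  c_3 = 39 = 0·3^0 + 1·3^1 + 1·3^2 + 1·3^3
  c_4 = 40 = 1·3^0 + 1·3^1 + 1·3^2 + 1·3^3
  c_5 = 12 = 0·3^0 + 1·3^1 + 1·3^2
  c_6 = 66 = 0·3^0 + 1·3^1 + 1·3^2 + 2·3^3
Factor λ_0 = (0, 2, 0, 1, 0, 0)
Factor λ_1 = (1, 0, 1, 1, 1, 1)
Factor λ_2 = (2, 1, 1, 1, 1, 1)
Factor λ_3 = (2, 2, 1, 1, 0, 2)

((0, 2, 0, 1, 0, 0), (1, 0, 1, 1, 1, 1), (2, 1, 1, 1, 1, 1), (2, 2, 1, 1, 0, 2))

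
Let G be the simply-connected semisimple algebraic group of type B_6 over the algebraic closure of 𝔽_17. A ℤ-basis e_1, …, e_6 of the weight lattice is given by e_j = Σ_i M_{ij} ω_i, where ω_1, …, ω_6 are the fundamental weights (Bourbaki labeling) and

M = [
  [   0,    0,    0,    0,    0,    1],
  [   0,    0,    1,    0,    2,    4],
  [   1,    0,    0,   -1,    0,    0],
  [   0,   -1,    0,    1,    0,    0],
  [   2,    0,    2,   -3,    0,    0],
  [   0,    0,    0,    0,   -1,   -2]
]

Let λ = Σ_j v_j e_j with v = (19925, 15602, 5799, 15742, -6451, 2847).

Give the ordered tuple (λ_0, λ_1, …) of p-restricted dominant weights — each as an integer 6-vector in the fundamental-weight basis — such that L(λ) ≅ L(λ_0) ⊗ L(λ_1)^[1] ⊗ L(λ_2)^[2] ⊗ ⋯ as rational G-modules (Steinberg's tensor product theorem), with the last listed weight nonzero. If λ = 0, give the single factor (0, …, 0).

((8, 1, 1, 4, 6, 9), (14, 14, 8, 8, 10, 10), (9, 14, 14, 0, 14, 2))

ω-coordinates c = M·v, v = (19925, 15602, 5799, 15742, -6451, 2847):
  c_1 = 0*19925 + 0*15602 + 0*5799 + 0*15742 + 0*-6451 + 1*2847 = 2847
  c_2 = 0*19925 + 0*15602 + 1*5799 + 0*15742 + 2*-6451 + 4*2847 = 4285
  c_3 = 1*19925 + 0*15602 + 0*5799 + -1*15742 + 0*-6451 + 0*2847 = 4183
  c_4 = 0*19925 + -1*15602 + 0*5799 + 1*15742 + 0*-6451 + 0*2847 = 140
  c_5 = 2*19925 + 0*15602 + 2*5799 + -3*15742 + 0*-6451 + 0*2847 = 4222
  c_6 = 0*19925 + 0*15602 + 0*5799 + 0*15742 + -1*-6451 + -2*2847 = 757
Writing each c_i in base p = 17:
  c_1 = 2847 = 8·17^0 + 14·17^1 + 9·17^2
  c_2 = 4285 = 1·17^0 + 14·17^1 + 14·17^2
  c_3 = 4183 = 1·17^0 + 8·17^1 + 14·17^2
  c_4 = 140 = 4·17^0 + 8·17^1
  c_5 = 4222 = 6·17^0 + 10·17^1 + 14·17^2
  c_6 = 757 = 9·17^0 + 10·17^1 + 2·17^2
Factor λ_0 = (8, 1, 1, 4, 6, 9)
Factor λ_1 = (14, 14, 8, 8, 10, 10)
Factor λ_2 = (9, 14, 14, 0, 14, 2)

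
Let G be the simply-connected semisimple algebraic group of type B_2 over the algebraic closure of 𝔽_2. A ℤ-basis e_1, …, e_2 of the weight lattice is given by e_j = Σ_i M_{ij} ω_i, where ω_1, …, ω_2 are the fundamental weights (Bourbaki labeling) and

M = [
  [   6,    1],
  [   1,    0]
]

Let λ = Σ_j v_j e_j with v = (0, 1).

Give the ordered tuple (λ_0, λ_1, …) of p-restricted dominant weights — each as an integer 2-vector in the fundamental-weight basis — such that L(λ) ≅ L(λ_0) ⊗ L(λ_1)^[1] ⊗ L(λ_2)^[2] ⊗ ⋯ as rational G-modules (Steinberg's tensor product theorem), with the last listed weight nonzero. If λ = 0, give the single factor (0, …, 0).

ω-coordinates c = M·v, v = (0, 1):
  c_1 = 6*0 + 1*1 = 1
  c_2 = 1*0 + 0*1 = 0
Expand coordinatewise in base 2:
  c_1 = 1 = 1·2^0
  c_2 = 0
p-restricted factor λ_0 = (1, 0)

((1, 0),)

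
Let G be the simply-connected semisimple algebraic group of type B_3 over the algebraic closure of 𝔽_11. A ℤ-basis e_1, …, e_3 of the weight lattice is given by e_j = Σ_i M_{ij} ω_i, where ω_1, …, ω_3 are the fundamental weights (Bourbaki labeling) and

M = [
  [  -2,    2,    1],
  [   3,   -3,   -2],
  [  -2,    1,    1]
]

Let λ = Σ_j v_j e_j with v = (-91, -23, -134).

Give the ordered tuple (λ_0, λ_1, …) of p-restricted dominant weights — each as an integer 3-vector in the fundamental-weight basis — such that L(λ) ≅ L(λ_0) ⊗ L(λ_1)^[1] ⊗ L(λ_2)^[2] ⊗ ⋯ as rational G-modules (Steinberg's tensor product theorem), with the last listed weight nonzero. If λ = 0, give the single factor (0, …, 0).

Compute c_i = Σ_j M_{ij} v_j with v = (-91, -23, -134):
  c_1 = -2*-91 + 2*-23 + 1*-134 = 2
  c_2 = 3*-91 + -3*-23 + -2*-134 = 64
  c_3 = -2*-91 + 1*-23 + 1*-134 = 25
Expand coordinatewise in base 11:
  c_1 = 2 = 2·11^0
  c_2 = 64 = 9·11^0 + 5·11^1
  c_3 = 25 = 3·11^0 + 2·11^1
λ_0 = (2, 9, 3)
λ_1 = (0, 5, 2)

((2, 9, 3), (0, 5, 2))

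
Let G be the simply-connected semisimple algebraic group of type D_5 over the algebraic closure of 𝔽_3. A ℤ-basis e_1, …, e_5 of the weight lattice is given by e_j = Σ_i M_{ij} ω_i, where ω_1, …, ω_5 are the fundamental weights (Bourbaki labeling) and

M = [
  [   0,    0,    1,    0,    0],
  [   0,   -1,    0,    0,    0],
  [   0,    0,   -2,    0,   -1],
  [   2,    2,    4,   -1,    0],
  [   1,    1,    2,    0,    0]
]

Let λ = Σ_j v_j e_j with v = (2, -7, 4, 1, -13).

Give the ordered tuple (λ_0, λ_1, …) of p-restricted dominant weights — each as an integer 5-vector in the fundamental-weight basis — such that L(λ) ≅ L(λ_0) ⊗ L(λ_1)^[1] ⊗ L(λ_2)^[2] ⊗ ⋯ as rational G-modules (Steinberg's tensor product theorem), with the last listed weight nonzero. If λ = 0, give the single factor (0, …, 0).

Change of basis e → ω: c = M·v where v = (2, -7, 4, 1, -13):
  c_1 = 0*2 + 0*-7 + 1*4 + 0*1 + 0*-13 = 4
  c_2 = 0*2 + -1*-7 + 0*4 + 0*1 + 0*-13 = 7
  c_3 = 0*2 + 0*-7 + -2*4 + 0*1 + -1*-13 = 5
  c_4 = 2*2 + 2*-7 + 4*4 + -1*1 + 0*-13 = 5
  c_5 = 1*2 + 1*-7 + 2*4 + 0*1 + 0*-13 = 3
Base-3 expansion of each c_i:
  c_1 = 4 = 1·3^0 + 1·3^1
  c_2 = 7 = 1·3^0 + 2·3^1
  c_3 = 5 = 2·3^0 + 1·3^1
  c_4 = 5 = 2·3^0 + 1·3^1
  c_5 = 3 = 0·3^0 + 1·3^1
λ_0 = (1, 1, 2, 2, 0)
λ_1 = (1, 2, 1, 1, 1)

((1, 1, 2, 2, 0), (1, 2, 1, 1, 1))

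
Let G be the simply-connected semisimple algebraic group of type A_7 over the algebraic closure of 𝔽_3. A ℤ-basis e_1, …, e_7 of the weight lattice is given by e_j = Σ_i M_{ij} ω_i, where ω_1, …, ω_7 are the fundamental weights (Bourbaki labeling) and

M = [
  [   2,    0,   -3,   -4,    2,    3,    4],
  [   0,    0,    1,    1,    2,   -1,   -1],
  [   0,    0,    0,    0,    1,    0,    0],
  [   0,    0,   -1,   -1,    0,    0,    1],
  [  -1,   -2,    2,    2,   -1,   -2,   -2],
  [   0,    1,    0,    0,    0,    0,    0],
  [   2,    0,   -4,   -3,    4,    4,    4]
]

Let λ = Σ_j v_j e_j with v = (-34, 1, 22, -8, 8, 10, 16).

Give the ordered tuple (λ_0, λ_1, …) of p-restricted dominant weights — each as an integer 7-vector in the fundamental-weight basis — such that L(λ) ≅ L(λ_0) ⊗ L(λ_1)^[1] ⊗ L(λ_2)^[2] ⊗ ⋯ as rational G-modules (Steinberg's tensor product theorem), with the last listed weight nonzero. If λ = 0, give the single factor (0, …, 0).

Converting to the ω-basis (c_i = row i of M dotted with v = (-34, 1, 22, -8, 8, 10, 16)):
  c_1 = (2)·(-34) + 0·1 + (-3)·(22) + (-4)·(-8) + 2·8 + 3·10 + 4·16 = 8
  c_2 = (0)·(-34) + 0·1 + 1·22 + (1)·(-8) + 2·8 + (-1)·(10) + (-1)·(16) = 4
  c_3 = (0)·(-34) + 0·1 + 0·22 + (0)·(-8) + 1·8 + 0·10 + 0·16 = 8
  c_4 = (0)·(-34) + 0·1 + (-1)·(22) + (-1)·(-8) + 0·8 + 0·10 + 1·16 = 2
  c_5 = (-1)·(-34) + (-2)·(1) + 2·22 + (2)·(-8) + (-1)·(8) + (-2)·(10) + (-2)·(16) = 0
  c_6 = (0)·(-34) + 1·1 + 0·22 + (0)·(-8) + 0·8 + 0·10 + 0·16 = 1
  c_7 = (2)·(-34) + 0·1 + (-4)·(22) + (-3)·(-8) + 4·8 + 4·10 + 4·16 = 4
Expand coordinatewise in base 3:
  c_1 = 8 = 2·3^0 + 2·3^1
  c_2 = 4 = 1·3^0 + 1·3^1
  c_3 = 8 = 2·3^0 + 2·3^1
  c_4 = 2 = 2·3^0
  c_5 = 0
  c_6 = 1 = 1·3^0
  c_7 = 4 = 1·3^0 + 1·3^1
λ_0 = (2, 1, 2, 2, 0, 1, 1)
λ_1 = (2, 1, 2, 0, 0, 0, 1)

((2, 1, 2, 2, 0, 1, 1), (2, 1, 2, 0, 0, 0, 1))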